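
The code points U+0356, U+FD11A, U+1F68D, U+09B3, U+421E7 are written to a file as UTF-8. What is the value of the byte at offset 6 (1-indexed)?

0x9A

1-indexed offset 6 is 0-indexed offset 5.
U+0356 → 2-byte form CD 96 at offsets 0–1.
U+FD11A → 4-byte form F3 BD 84 9A at offsets 2–5.
Offset 5 falls in char 2's range; it's byte 4 of F3 BD 84 9A = 0x9A.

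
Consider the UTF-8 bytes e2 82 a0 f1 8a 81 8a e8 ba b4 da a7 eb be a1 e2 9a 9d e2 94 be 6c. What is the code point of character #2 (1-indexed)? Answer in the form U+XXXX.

U+4A04A

Offset 0: leading byte 0xE2 = 11100010 → 3-byte char #1 = E2 82 A0.
Offset 3: leading byte 0xF1 = 11110001 → 4-byte char #2 = F1 8A 81 8A.
Leading byte 0xF1 = 11110001 matches 11110xxx → 4-byte sequence.
Byte 1: 0xF1 = 11110001, payload 001 (3 bits).
Byte 2: 0x8A = 10001010 (10xxxxxx ✓), payload 001010.
Byte 3: 0x81 = 10000001 (10xxxxxx ✓), payload 000001.
Byte 4: 0x8A = 10001010 (10xxxxxx ✓), payload 001010.
Concatenate: 001001010000001001010 = 0x4A04A (21 bits → U+4A04A).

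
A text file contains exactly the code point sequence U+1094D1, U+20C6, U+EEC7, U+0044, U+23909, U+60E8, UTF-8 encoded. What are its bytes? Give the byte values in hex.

F4 89 93 91 E2 83 86 EE BB 87 44 F0 A3 A4 89 E6 83 A8

U+1094D1: 4-byte form → F4 89 93 91.
U+20C6: 3-byte form → E2 83 86.
U+EEC7: 3-byte form → EE BB 87.
U+0044: 1-byte form → 44.
U+23909: 4-byte form → F0 A3 A4 89.
U+60E8: 3-byte form → E6 83 A8.
Concatenated (18 bytes): F4 89 93 91 E2 83 86 EE BB 87 44 F0 A3 A4 89 E6 83 A8.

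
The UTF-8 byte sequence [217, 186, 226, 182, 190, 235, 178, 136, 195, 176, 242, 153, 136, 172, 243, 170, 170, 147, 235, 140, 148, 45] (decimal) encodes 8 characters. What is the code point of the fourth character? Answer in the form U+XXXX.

Offset 0: leading byte 0xD9 = 11011001 → 2-byte char #1 = D9 BA.
Offset 2: leading byte 0xE2 = 11100010 → 3-byte char #2 = E2 B6 BE.
Offset 5: leading byte 0xEB = 11101011 → 3-byte char #3 = EB B2 88.
Offset 8: leading byte 0xC3 = 11000011 → 2-byte char #4 = C3 B0.
Leading byte 0xC3 = 11000011 matches 110xxxxx → 2-byte sequence.
Byte 1: 0xC3 = 11000011, payload 00011 (5 bits).
Byte 2: 0xB0 = 10110000 (10xxxxxx ✓), payload 110000.
Concatenate: 00011110000 = 0xF0 (11 bits → U+00F0).

U+00F0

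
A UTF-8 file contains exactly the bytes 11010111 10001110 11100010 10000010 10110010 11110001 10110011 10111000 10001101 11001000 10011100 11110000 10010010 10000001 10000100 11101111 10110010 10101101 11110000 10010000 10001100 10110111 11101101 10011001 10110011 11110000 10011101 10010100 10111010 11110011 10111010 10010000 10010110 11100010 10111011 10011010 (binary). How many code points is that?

Byte at offset 0: 0xD7 = 11010111 → 2-byte char (#1). Advance 2.
Byte at offset 2: 0xE2 = 11100010 → 3-byte char (#2). Advance 3.
Byte at offset 5: 0xF1 = 11110001 → 4-byte char (#3). Advance 4.
Byte at offset 9: 0xC8 = 11001000 → 2-byte char (#4). Advance 2.
Byte at offset 11: 0xF0 = 11110000 → 4-byte char (#5). Advance 4.
Byte at offset 15: 0xEF = 11101111 → 3-byte char (#6). Advance 3.
Byte at offset 18: 0xF0 = 11110000 → 4-byte char (#7). Advance 4.
Byte at offset 22: 0xED = 11101101 → 3-byte char (#8). Advance 3.
Byte at offset 25: 0xF0 = 11110000 → 4-byte char (#9). Advance 4.
Byte at offset 29: 0xF3 = 11110011 → 4-byte char (#10). Advance 4.
Byte at offset 33: 0xE2 = 11100010 → 3-byte char (#11). Advance 3.
Reached end at offset 36 after 11 code points.

11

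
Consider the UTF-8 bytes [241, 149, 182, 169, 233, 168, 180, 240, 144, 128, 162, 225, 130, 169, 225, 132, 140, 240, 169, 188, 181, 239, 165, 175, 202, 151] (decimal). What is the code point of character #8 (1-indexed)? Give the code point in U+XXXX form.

Offset 0: leading byte 0xF1 = 11110001 → 4-byte char #1 = F1 95 B6 A9.
Offset 4: leading byte 0xE9 = 11101001 → 3-byte char #2 = E9 A8 B4.
Offset 7: leading byte 0xF0 = 11110000 → 4-byte char #3 = F0 90 80 A2.
Offset 11: leading byte 0xE1 = 11100001 → 3-byte char #4 = E1 82 A9.
Offset 14: leading byte 0xE1 = 11100001 → 3-byte char #5 = E1 84 8C.
Offset 17: leading byte 0xF0 = 11110000 → 4-byte char #6 = F0 A9 BC B5.
Offset 21: leading byte 0xEF = 11101111 → 3-byte char #7 = EF A5 AF.
Offset 24: leading byte 0xCA = 11001010 → 2-byte char #8 = CA 97.
Leading byte 0xCA = 11001010 matches 110xxxxx → 2-byte sequence.
Byte 1: 0xCA = 11001010, payload 01010 (5 bits).
Byte 2: 0x97 = 10010111 (10xxxxxx ✓), payload 010111.
Concatenate: 01010010111 = 0x297 (11 bits → U+0297).

U+0297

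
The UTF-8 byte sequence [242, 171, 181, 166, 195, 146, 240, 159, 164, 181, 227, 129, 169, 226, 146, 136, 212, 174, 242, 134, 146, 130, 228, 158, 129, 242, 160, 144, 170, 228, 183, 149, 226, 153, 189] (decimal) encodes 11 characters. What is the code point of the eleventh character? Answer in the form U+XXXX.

U+267D

Offset 0: leading byte 0xF2 = 11110010 → 4-byte char #1 = F2 AB B5 A6.
Offset 4: leading byte 0xC3 = 11000011 → 2-byte char #2 = C3 92.
Offset 6: leading byte 0xF0 = 11110000 → 4-byte char #3 = F0 9F A4 B5.
Offset 10: leading byte 0xE3 = 11100011 → 3-byte char #4 = E3 81 A9.
Offset 13: leading byte 0xE2 = 11100010 → 3-byte char #5 = E2 92 88.
Offset 16: leading byte 0xD4 = 11010100 → 2-byte char #6 = D4 AE.
Offset 18: leading byte 0xF2 = 11110010 → 4-byte char #7 = F2 86 92 82.
Offset 22: leading byte 0xE4 = 11100100 → 3-byte char #8 = E4 9E 81.
Offset 25: leading byte 0xF2 = 11110010 → 4-byte char #9 = F2 A0 90 AA.
Offset 29: leading byte 0xE4 = 11100100 → 3-byte char #10 = E4 B7 95.
Offset 32: leading byte 0xE2 = 11100010 → 3-byte char #11 = E2 99 BD.
Leading byte 0xE2 = 11100010 matches 1110xxxx → 3-byte sequence.
Byte 1: 0xE2 = 11100010, payload 0010 (4 bits).
Byte 2: 0x99 = 10011001 (10xxxxxx ✓), payload 011001.
Byte 3: 0xBD = 10111101 (10xxxxxx ✓), payload 111101.
Concatenate: 0010011001111101 = 0x267D (16 bits → U+267D).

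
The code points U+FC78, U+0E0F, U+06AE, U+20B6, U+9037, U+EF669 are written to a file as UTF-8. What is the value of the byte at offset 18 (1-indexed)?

0xA9

1-indexed offset 18 is 0-indexed offset 17.
U+FC78 → 3-byte form EF B1 B8 at offsets 0–2.
U+0E0F → 3-byte form E0 B8 8F at offsets 3–5.
U+06AE → 2-byte form DA AE at offsets 6–7.
U+20B6 → 3-byte form E2 82 B6 at offsets 8–10.
U+9037 → 3-byte form E9 80 B7 at offsets 11–13.
U+EF669 → 4-byte form F3 AF 99 A9 at offsets 14–17.
Offset 17 falls in char 6's range; it's byte 4 of F3 AF 99 A9 = 0xA9.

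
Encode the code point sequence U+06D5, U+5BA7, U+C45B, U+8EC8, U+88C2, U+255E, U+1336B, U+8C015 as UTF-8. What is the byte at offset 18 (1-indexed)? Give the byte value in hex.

0xF0

1-indexed offset 18 is 0-indexed offset 17.
U+06D5 → 2-byte form DB 95 at offsets 0–1.
U+5BA7 → 3-byte form E5 AE A7 at offsets 2–4.
U+C45B → 3-byte form EC 91 9B at offsets 5–7.
U+8EC8 → 3-byte form E8 BB 88 at offsets 8–10.
U+88C2 → 3-byte form E8 A3 82 at offsets 11–13.
U+255E → 3-byte form E2 95 9E at offsets 14–16.
U+1336B → 4-byte form F0 93 8D AB at offsets 17–20.
Offset 17 falls in char 7's range; it's byte 1 of F0 93 8D AB = 0xF0.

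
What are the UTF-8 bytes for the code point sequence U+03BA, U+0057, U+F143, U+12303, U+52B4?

CE BA 57 EF 85 83 F0 92 8C 83 E5 8A B4

U+03BA: 2-byte form → CE BA.
U+0057: 1-byte form → 57.
U+F143: 3-byte form → EF 85 83.
U+12303: 4-byte form → F0 92 8C 83.
U+52B4: 3-byte form → E5 8A B4.
Concatenated (13 bytes): CE BA 57 EF 85 83 F0 92 8C 83 E5 8A B4.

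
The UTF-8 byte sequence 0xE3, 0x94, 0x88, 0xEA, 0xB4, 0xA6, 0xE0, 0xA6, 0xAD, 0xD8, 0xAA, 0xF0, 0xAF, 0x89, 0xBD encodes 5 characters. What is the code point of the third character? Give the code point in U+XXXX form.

U+09AD

Offset 0: leading byte 0xE3 = 11100011 → 3-byte char #1 = E3 94 88.
Offset 3: leading byte 0xEA = 11101010 → 3-byte char #2 = EA B4 A6.
Offset 6: leading byte 0xE0 = 11100000 → 3-byte char #3 = E0 A6 AD.
Leading byte 0xE0 = 11100000 matches 1110xxxx → 3-byte sequence.
Byte 1: 0xE0 = 11100000, payload 0000 (4 bits).
Byte 2: 0xA6 = 10100110 (10xxxxxx ✓), payload 100110.
Byte 3: 0xAD = 10101101 (10xxxxxx ✓), payload 101101.
Concatenate: 0000100110101101 = 0x9AD (16 bits → U+09AD).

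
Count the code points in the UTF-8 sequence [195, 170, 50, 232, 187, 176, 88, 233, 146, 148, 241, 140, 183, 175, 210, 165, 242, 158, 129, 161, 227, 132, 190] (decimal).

9

Byte at offset 0: 0xC3 = 11000011 → 2-byte char (#1). Advance 2.
Byte at offset 2: 0x32 = 00110010 → 1-byte char (#2). Advance 1.
Byte at offset 3: 0xE8 = 11101000 → 3-byte char (#3). Advance 3.
Byte at offset 6: 0x58 = 01011000 → 1-byte char (#4). Advance 1.
Byte at offset 7: 0xE9 = 11101001 → 3-byte char (#5). Advance 3.
Byte at offset 10: 0xF1 = 11110001 → 4-byte char (#6). Advance 4.
Byte at offset 14: 0xD2 = 11010010 → 2-byte char (#7). Advance 2.
Byte at offset 16: 0xF2 = 11110010 → 4-byte char (#8). Advance 4.
Byte at offset 20: 0xE3 = 11100011 → 3-byte char (#9). Advance 3.
Reached end at offset 23 after 9 code points.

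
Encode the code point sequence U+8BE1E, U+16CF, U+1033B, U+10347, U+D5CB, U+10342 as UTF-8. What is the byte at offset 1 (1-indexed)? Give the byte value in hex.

0xF2

1-indexed offset 1 is 0-indexed offset 0.
U+8BE1E → 4-byte form F2 8B B8 9E at offsets 0–3.
Offset 0 falls in char 1's range; it's byte 1 of F2 8B B8 9E = 0xF2.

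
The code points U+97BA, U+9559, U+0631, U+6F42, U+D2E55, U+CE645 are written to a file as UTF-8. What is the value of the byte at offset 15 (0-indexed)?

U+97BA → 3-byte form E9 9E BA at offsets 0–2.
U+9559 → 3-byte form E9 95 99 at offsets 3–5.
U+0631 → 2-byte form D8 B1 at offsets 6–7.
U+6F42 → 3-byte form E6 BD 82 at offsets 8–10.
U+D2E55 → 4-byte form F3 92 B9 95 at offsets 11–14.
U+CE645 → 4-byte form F3 8E 99 85 at offsets 15–18.
Offset 15 falls in char 6's range; it's byte 1 of F3 8E 99 85 = 0xF3.

0xF3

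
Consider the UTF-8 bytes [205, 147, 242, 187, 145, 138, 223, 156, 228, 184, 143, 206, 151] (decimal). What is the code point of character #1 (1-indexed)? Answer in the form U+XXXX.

U+0353

Offset 0: leading byte 0xCD = 11001101 → 2-byte char #1 = CD 93.
Leading byte 0xCD = 11001101 matches 110xxxxx → 2-byte sequence.
Byte 1: 0xCD = 11001101, payload 01101 (5 bits).
Byte 2: 0x93 = 10010011 (10xxxxxx ✓), payload 010011.
Concatenate: 01101010011 = 0x353 (11 bits → U+0353).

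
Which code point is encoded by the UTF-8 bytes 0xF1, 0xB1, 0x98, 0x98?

U+71618

Leading byte 0xF1 = 11110001 matches 11110xxx → 4-byte sequence.
Byte 1: 0xF1 = 11110001, payload 001 (3 bits).
Byte 2: 0xB1 = 10110001 (10xxxxxx ✓), payload 110001.
Byte 3: 0x98 = 10011000 (10xxxxxx ✓), payload 011000.
Byte 4: 0x98 = 10011000 (10xxxxxx ✓), payload 011000.
Concatenate: 001110001011000011000 = 0x71618 (21 bits → U+71618).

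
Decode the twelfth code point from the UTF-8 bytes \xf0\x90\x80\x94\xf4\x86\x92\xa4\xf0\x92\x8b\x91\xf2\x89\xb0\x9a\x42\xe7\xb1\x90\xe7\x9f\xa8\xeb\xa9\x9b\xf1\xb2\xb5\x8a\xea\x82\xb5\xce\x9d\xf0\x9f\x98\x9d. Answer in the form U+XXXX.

Offset 0: leading byte 0xF0 = 11110000 → 4-byte char #1 = F0 90 80 94.
Offset 4: leading byte 0xF4 = 11110100 → 4-byte char #2 = F4 86 92 A4.
Offset 8: leading byte 0xF0 = 11110000 → 4-byte char #3 = F0 92 8B 91.
Offset 12: leading byte 0xF2 = 11110010 → 4-byte char #4 = F2 89 B0 9A.
Offset 16: leading byte 0x42 = 01000010 → 1-byte char #5 = 42.
Offset 17: leading byte 0xE7 = 11100111 → 3-byte char #6 = E7 B1 90.
Offset 20: leading byte 0xE7 = 11100111 → 3-byte char #7 = E7 9F A8.
Offset 23: leading byte 0xEB = 11101011 → 3-byte char #8 = EB A9 9B.
Offset 26: leading byte 0xF1 = 11110001 → 4-byte char #9 = F1 B2 B5 8A.
Offset 30: leading byte 0xEA = 11101010 → 3-byte char #10 = EA 82 B5.
Offset 33: leading byte 0xCE = 11001110 → 2-byte char #11 = CE 9D.
Offset 35: leading byte 0xF0 = 11110000 → 4-byte char #12 = F0 9F 98 9D.
Leading byte 0xF0 = 11110000 matches 11110xxx → 4-byte sequence.
Byte 1: 0xF0 = 11110000, payload 000 (3 bits).
Byte 2: 0x9F = 10011111 (10xxxxxx ✓), payload 011111.
Byte 3: 0x98 = 10011000 (10xxxxxx ✓), payload 011000.
Byte 4: 0x9D = 10011101 (10xxxxxx ✓), payload 011101.
Concatenate: 000011111011000011101 = 0x1F61D (21 bits → U+1F61D).

U+1F61D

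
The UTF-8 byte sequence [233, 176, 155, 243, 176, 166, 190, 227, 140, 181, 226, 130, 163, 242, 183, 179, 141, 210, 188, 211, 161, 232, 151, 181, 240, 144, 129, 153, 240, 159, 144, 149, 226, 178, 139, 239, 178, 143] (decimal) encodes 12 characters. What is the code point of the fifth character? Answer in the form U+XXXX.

Offset 0: leading byte 0xE9 = 11101001 → 3-byte char #1 = E9 B0 9B.
Offset 3: leading byte 0xF3 = 11110011 → 4-byte char #2 = F3 B0 A6 BE.
Offset 7: leading byte 0xE3 = 11100011 → 3-byte char #3 = E3 8C B5.
Offset 10: leading byte 0xE2 = 11100010 → 3-byte char #4 = E2 82 A3.
Offset 13: leading byte 0xF2 = 11110010 → 4-byte char #5 = F2 B7 B3 8D.
Leading byte 0xF2 = 11110010 matches 11110xxx → 4-byte sequence.
Byte 1: 0xF2 = 11110010, payload 010 (3 bits).
Byte 2: 0xB7 = 10110111 (10xxxxxx ✓), payload 110111.
Byte 3: 0xB3 = 10110011 (10xxxxxx ✓), payload 110011.
Byte 4: 0x8D = 10001101 (10xxxxxx ✓), payload 001101.
Concatenate: 010110111110011001101 = 0xB7CCD (21 bits → U+B7CCD).

U+B7CCD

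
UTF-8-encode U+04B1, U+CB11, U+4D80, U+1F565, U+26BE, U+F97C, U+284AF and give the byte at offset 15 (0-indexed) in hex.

U+04B1 → 2-byte form D2 B1 at offsets 0–1.
U+CB11 → 3-byte form EC AC 91 at offsets 2–4.
U+4D80 → 3-byte form E4 B6 80 at offsets 5–7.
U+1F565 → 4-byte form F0 9F 95 A5 at offsets 8–11.
U+26BE → 3-byte form E2 9A BE at offsets 12–14.
U+F97C → 3-byte form EF A5 BC at offsets 15–17.
Offset 15 falls in char 6's range; it's byte 1 of EF A5 BC = 0xEF.

0xEF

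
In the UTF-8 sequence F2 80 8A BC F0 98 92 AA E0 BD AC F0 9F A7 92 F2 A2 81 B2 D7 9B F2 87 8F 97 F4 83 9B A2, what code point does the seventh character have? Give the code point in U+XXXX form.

U+873D7

Offset 0: leading byte 0xF2 = 11110010 → 4-byte char #1 = F2 80 8A BC.
Offset 4: leading byte 0xF0 = 11110000 → 4-byte char #2 = F0 98 92 AA.
Offset 8: leading byte 0xE0 = 11100000 → 3-byte char #3 = E0 BD AC.
Offset 11: leading byte 0xF0 = 11110000 → 4-byte char #4 = F0 9F A7 92.
Offset 15: leading byte 0xF2 = 11110010 → 4-byte char #5 = F2 A2 81 B2.
Offset 19: leading byte 0xD7 = 11010111 → 2-byte char #6 = D7 9B.
Offset 21: leading byte 0xF2 = 11110010 → 4-byte char #7 = F2 87 8F 97.
Leading byte 0xF2 = 11110010 matches 11110xxx → 4-byte sequence.
Byte 1: 0xF2 = 11110010, payload 010 (3 bits).
Byte 2: 0x87 = 10000111 (10xxxxxx ✓), payload 000111.
Byte 3: 0x8F = 10001111 (10xxxxxx ✓), payload 001111.
Byte 4: 0x97 = 10010111 (10xxxxxx ✓), payload 010111.
Concatenate: 010000111001111010111 = 0x873D7 (21 bits → U+873D7).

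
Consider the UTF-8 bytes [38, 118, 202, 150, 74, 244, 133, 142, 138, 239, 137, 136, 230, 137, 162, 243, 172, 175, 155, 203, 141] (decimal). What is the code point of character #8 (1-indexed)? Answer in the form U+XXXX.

U+ECBDB

Offset 0: leading byte 0x26 = 00100110 → 1-byte char #1 = 26.
Offset 1: leading byte 0x76 = 01110110 → 1-byte char #2 = 76.
Offset 2: leading byte 0xCA = 11001010 → 2-byte char #3 = CA 96.
Offset 4: leading byte 0x4A = 01001010 → 1-byte char #4 = 4A.
Offset 5: leading byte 0xF4 = 11110100 → 4-byte char #5 = F4 85 8E 8A.
Offset 9: leading byte 0xEF = 11101111 → 3-byte char #6 = EF 89 88.
Offset 12: leading byte 0xE6 = 11100110 → 3-byte char #7 = E6 89 A2.
Offset 15: leading byte 0xF3 = 11110011 → 4-byte char #8 = F3 AC AF 9B.
Leading byte 0xF3 = 11110011 matches 11110xxx → 4-byte sequence.
Byte 1: 0xF3 = 11110011, payload 011 (3 bits).
Byte 2: 0xAC = 10101100 (10xxxxxx ✓), payload 101100.
Byte 3: 0xAF = 10101111 (10xxxxxx ✓), payload 101111.
Byte 4: 0x9B = 10011011 (10xxxxxx ✓), payload 011011.
Concatenate: 011101100101111011011 = 0xECBDB (21 bits → U+ECBDB).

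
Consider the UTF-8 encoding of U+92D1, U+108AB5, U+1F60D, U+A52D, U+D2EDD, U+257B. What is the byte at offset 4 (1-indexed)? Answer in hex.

1-indexed offset 4 is 0-indexed offset 3.
U+92D1 → 3-byte form E9 8B 91 at offsets 0–2.
U+108AB5 → 4-byte form F4 88 AA B5 at offsets 3–6.
Offset 3 falls in char 2's range; it's byte 1 of F4 88 AA B5 = 0xF4.

0xF4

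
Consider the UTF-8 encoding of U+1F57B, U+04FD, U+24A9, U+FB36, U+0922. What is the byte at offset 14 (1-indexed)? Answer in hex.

0xA4

1-indexed offset 14 is 0-indexed offset 13.
U+1F57B → 4-byte form F0 9F 95 BB at offsets 0–3.
U+04FD → 2-byte form D3 BD at offsets 4–5.
U+24A9 → 3-byte form E2 92 A9 at offsets 6–8.
U+FB36 → 3-byte form EF AC B6 at offsets 9–11.
U+0922 → 3-byte form E0 A4 A2 at offsets 12–14.
Offset 13 falls in char 5's range; it's byte 2 of E0 A4 A2 = 0xA4.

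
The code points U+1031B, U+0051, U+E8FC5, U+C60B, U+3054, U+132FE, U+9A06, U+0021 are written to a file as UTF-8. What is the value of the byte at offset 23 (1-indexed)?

1-indexed offset 23 is 0-indexed offset 22.
U+1031B → 4-byte form F0 90 8C 9B at offsets 0–3.
U+0051 → 1-byte form 51 at offsets 4–4.
U+E8FC5 → 4-byte form F3 A8 BF 85 at offsets 5–8.
U+C60B → 3-byte form EC 98 8B at offsets 9–11.
U+3054 → 3-byte form E3 81 94 at offsets 12–14.
U+132FE → 4-byte form F0 93 8B BE at offsets 15–18.
U+9A06 → 3-byte form E9 A8 86 at offsets 19–21.
U+0021 → 1-byte form 21 at offsets 22–22.
Offset 22 falls in char 8's range; it's byte 1 of 21 = 0x21.

0x21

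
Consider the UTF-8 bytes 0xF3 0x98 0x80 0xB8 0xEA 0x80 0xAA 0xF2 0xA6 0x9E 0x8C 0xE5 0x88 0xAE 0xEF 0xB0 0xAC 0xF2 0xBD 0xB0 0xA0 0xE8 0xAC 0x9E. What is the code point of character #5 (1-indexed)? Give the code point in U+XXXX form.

U+FC2C

Offset 0: leading byte 0xF3 = 11110011 → 4-byte char #1 = F3 98 80 B8.
Offset 4: leading byte 0xEA = 11101010 → 3-byte char #2 = EA 80 AA.
Offset 7: leading byte 0xF2 = 11110010 → 4-byte char #3 = F2 A6 9E 8C.
Offset 11: leading byte 0xE5 = 11100101 → 3-byte char #4 = E5 88 AE.
Offset 14: leading byte 0xEF = 11101111 → 3-byte char #5 = EF B0 AC.
Leading byte 0xEF = 11101111 matches 1110xxxx → 3-byte sequence.
Byte 1: 0xEF = 11101111, payload 1111 (4 bits).
Byte 2: 0xB0 = 10110000 (10xxxxxx ✓), payload 110000.
Byte 3: 0xAC = 10101100 (10xxxxxx ✓), payload 101100.
Concatenate: 1111110000101100 = 0xFC2C (16 bits → U+FC2C).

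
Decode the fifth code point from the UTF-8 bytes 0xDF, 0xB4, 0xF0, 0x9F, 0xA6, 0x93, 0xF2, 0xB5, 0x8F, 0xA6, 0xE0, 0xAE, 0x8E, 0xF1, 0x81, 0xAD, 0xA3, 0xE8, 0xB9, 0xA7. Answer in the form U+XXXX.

U+41B63

Offset 0: leading byte 0xDF = 11011111 → 2-byte char #1 = DF B4.
Offset 2: leading byte 0xF0 = 11110000 → 4-byte char #2 = F0 9F A6 93.
Offset 6: leading byte 0xF2 = 11110010 → 4-byte char #3 = F2 B5 8F A6.
Offset 10: leading byte 0xE0 = 11100000 → 3-byte char #4 = E0 AE 8E.
Offset 13: leading byte 0xF1 = 11110001 → 4-byte char #5 = F1 81 AD A3.
Leading byte 0xF1 = 11110001 matches 11110xxx → 4-byte sequence.
Byte 1: 0xF1 = 11110001, payload 001 (3 bits).
Byte 2: 0x81 = 10000001 (10xxxxxx ✓), payload 000001.
Byte 3: 0xAD = 10101101 (10xxxxxx ✓), payload 101101.
Byte 4: 0xA3 = 10100011 (10xxxxxx ✓), payload 100011.
Concatenate: 001000001101101100011 = 0x41B63 (21 bits → U+41B63).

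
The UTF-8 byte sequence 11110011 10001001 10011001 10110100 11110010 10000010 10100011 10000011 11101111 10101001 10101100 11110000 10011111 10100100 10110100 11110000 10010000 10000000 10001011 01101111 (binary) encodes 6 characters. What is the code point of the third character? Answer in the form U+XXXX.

U+FA6C

Offset 0: leading byte 0xF3 = 11110011 → 4-byte char #1 = F3 89 99 B4.
Offset 4: leading byte 0xF2 = 11110010 → 4-byte char #2 = F2 82 A3 83.
Offset 8: leading byte 0xEF = 11101111 → 3-byte char #3 = EF A9 AC.
Leading byte 0xEF = 11101111 matches 1110xxxx → 3-byte sequence.
Byte 1: 0xEF = 11101111, payload 1111 (4 bits).
Byte 2: 0xA9 = 10101001 (10xxxxxx ✓), payload 101001.
Byte 3: 0xAC = 10101100 (10xxxxxx ✓), payload 101100.
Concatenate: 1111101001101100 = 0xFA6C (16 bits → U+FA6C).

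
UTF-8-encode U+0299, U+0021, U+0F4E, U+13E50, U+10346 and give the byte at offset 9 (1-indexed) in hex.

0xB9

1-indexed offset 9 is 0-indexed offset 8.
U+0299 → 2-byte form CA 99 at offsets 0–1.
U+0021 → 1-byte form 21 at offsets 2–2.
U+0F4E → 3-byte form E0 BD 8E at offsets 3–5.
U+13E50 → 4-byte form F0 93 B9 90 at offsets 6–9.
Offset 8 falls in char 4's range; it's byte 3 of F0 93 B9 90 = 0xB9.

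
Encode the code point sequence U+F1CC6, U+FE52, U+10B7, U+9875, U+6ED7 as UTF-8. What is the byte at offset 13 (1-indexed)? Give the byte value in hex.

0xB5

1-indexed offset 13 is 0-indexed offset 12.
U+F1CC6 → 4-byte form F3 B1 B3 86 at offsets 0–3.
U+FE52 → 3-byte form EF B9 92 at offsets 4–6.
U+10B7 → 3-byte form E1 82 B7 at offsets 7–9.
U+9875 → 3-byte form E9 A1 B5 at offsets 10–12.
Offset 12 falls in char 4's range; it's byte 3 of E9 A1 B5 = 0xB5.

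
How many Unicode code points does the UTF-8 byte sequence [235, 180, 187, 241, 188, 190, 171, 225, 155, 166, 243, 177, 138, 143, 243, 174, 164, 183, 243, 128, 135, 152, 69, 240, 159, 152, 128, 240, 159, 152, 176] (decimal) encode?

Byte at offset 0: 0xEB = 11101011 → 3-byte char (#1). Advance 3.
Byte at offset 3: 0xF1 = 11110001 → 4-byte char (#2). Advance 4.
Byte at offset 7: 0xE1 = 11100001 → 3-byte char (#3). Advance 3.
Byte at offset 10: 0xF3 = 11110011 → 4-byte char (#4). Advance 4.
Byte at offset 14: 0xF3 = 11110011 → 4-byte char (#5). Advance 4.
Byte at offset 18: 0xF3 = 11110011 → 4-byte char (#6). Advance 4.
Byte at offset 22: 0x45 = 01000101 → 1-byte char (#7). Advance 1.
Byte at offset 23: 0xF0 = 11110000 → 4-byte char (#8). Advance 4.
Byte at offset 27: 0xF0 = 11110000 → 4-byte char (#9). Advance 4.
Reached end at offset 31 after 9 code points.

9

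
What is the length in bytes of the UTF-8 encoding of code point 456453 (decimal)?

U+6F705 = 0x6F705. UTF-8 uses 1 byte below 0x80, 2 below 0x800, 3 below 0x10000, 4 up to 0x10FFFF. 0x6F705 is in U+10000–U+10FFFF → 4 bytes.

4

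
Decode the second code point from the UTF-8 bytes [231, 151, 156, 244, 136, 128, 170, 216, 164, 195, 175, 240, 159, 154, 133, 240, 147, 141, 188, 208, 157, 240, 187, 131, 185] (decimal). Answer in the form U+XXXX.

U+10802A

Offset 0: leading byte 0xE7 = 11100111 → 3-byte char #1 = E7 97 9C.
Offset 3: leading byte 0xF4 = 11110100 → 4-byte char #2 = F4 88 80 AA.
Leading byte 0xF4 = 11110100 matches 11110xxx → 4-byte sequence.
Byte 1: 0xF4 = 11110100, payload 100 (3 bits).
Byte 2: 0x88 = 10001000 (10xxxxxx ✓), payload 001000.
Byte 3: 0x80 = 10000000 (10xxxxxx ✓), payload 000000.
Byte 4: 0xAA = 10101010 (10xxxxxx ✓), payload 101010.
Concatenate: 100001000000000101010 = 0x10802A (21 bits → U+10802A).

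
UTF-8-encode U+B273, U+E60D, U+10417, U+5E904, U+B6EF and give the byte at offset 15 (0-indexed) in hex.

0x9B

U+B273 → 3-byte form EB 89 B3 at offsets 0–2.
U+E60D → 3-byte form EE 98 8D at offsets 3–5.
U+10417 → 4-byte form F0 90 90 97 at offsets 6–9.
U+5E904 → 4-byte form F1 9E A4 84 at offsets 10–13.
U+B6EF → 3-byte form EB 9B AF at offsets 14–16.
Offset 15 falls in char 5's range; it's byte 2 of EB 9B AF = 0x9B.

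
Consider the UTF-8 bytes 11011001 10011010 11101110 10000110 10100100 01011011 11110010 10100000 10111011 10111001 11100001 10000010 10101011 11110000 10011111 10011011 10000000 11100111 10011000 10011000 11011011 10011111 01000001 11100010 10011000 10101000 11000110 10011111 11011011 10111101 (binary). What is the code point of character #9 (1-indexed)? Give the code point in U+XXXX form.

U+0041

Offset 0: leading byte 0xD9 = 11011001 → 2-byte char #1 = D9 9A.
Offset 2: leading byte 0xEE = 11101110 → 3-byte char #2 = EE 86 A4.
Offset 5: leading byte 0x5B = 01011011 → 1-byte char #3 = 5B.
Offset 6: leading byte 0xF2 = 11110010 → 4-byte char #4 = F2 A0 BB B9.
Offset 10: leading byte 0xE1 = 11100001 → 3-byte char #5 = E1 82 AB.
Offset 13: leading byte 0xF0 = 11110000 → 4-byte char #6 = F0 9F 9B 80.
Offset 17: leading byte 0xE7 = 11100111 → 3-byte char #7 = E7 98 98.
Offset 20: leading byte 0xDB = 11011011 → 2-byte char #8 = DB 9F.
Offset 22: leading byte 0x41 = 01000001 → 1-byte char #9 = 41.
Leading byte 0x41 = 01000001 matches 0xxxxxxx → 1-byte sequence.
Byte 1: 0x41 = 01000001, payload 1000001 (7 bits).
Concatenate: 1000001 = 0x41 (7 bits → U+0041).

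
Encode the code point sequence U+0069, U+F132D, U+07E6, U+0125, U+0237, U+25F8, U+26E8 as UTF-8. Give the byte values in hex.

69 F3 B1 8C AD DF A6 C4 A5 C8 B7 E2 97 B8 E2 9B A8

U+0069: 1-byte form → 69.
U+F132D: 4-byte form → F3 B1 8C AD.
U+07E6: 2-byte form → DF A6.
U+0125: 2-byte form → C4 A5.
U+0237: 2-byte form → C8 B7.
U+25F8: 3-byte form → E2 97 B8.
U+26E8: 3-byte form → E2 9B A8.
Concatenated (17 bytes): 69 F3 B1 8C AD DF A6 C4 A5 C8 B7 E2 97 B8 E2 9B A8.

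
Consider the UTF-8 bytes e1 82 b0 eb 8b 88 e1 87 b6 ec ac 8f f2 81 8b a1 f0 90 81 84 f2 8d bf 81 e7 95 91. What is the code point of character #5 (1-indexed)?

U+812E1

Offset 0: leading byte 0xE1 = 11100001 → 3-byte char #1 = E1 82 B0.
Offset 3: leading byte 0xEB = 11101011 → 3-byte char #2 = EB 8B 88.
Offset 6: leading byte 0xE1 = 11100001 → 3-byte char #3 = E1 87 B6.
Offset 9: leading byte 0xEC = 11101100 → 3-byte char #4 = EC AC 8F.
Offset 12: leading byte 0xF2 = 11110010 → 4-byte char #5 = F2 81 8B A1.
Leading byte 0xF2 = 11110010 matches 11110xxx → 4-byte sequence.
Byte 1: 0xF2 = 11110010, payload 010 (3 bits).
Byte 2: 0x81 = 10000001 (10xxxxxx ✓), payload 000001.
Byte 3: 0x8B = 10001011 (10xxxxxx ✓), payload 001011.
Byte 4: 0xA1 = 10100001 (10xxxxxx ✓), payload 100001.
Concatenate: 010000001001011100001 = 0x812E1 (21 bits → U+812E1).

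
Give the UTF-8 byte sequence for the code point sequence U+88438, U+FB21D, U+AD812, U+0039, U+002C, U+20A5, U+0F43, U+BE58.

F2 88 90 B8 F3 BB 88 9D F2 AD A0 92 39 2C E2 82 A5 E0 BD 83 EB B9 98

U+88438: 4-byte form → F2 88 90 B8.
U+FB21D: 4-byte form → F3 BB 88 9D.
U+AD812: 4-byte form → F2 AD A0 92.
U+0039: 1-byte form → 39.
U+002C: 1-byte form → 2C.
U+20A5: 3-byte form → E2 82 A5.
U+0F43: 3-byte form → E0 BD 83.
U+BE58: 3-byte form → EB B9 98.
Concatenated (23 bytes): F2 88 90 B8 F3 BB 88 9D F2 AD A0 92 39 2C E2 82 A5 E0 BD 83 EB B9 98.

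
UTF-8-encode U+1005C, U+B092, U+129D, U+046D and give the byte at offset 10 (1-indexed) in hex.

0x9D

1-indexed offset 10 is 0-indexed offset 9.
U+1005C → 4-byte form F0 90 81 9C at offsets 0–3.
U+B092 → 3-byte form EB 82 92 at offsets 4–6.
U+129D → 3-byte form E1 8A 9D at offsets 7–9.
Offset 9 falls in char 3's range; it's byte 3 of E1 8A 9D = 0x9D.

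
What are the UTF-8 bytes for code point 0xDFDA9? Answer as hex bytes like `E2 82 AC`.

F3 9F B6 A9

U+DFDA9 = 0xDFDA9 = 916905 decimal. In range U+10000–U+10FFFF → 4-byte form: 11110xxx 10xxxxxx 10xxxxxx 10xxxxxx.
Binary (21 bits): 011011111110110101001.
Split 3+6+6+6: 011 | 011111 | 110110 | 101001.
Byte 1: 11110011 = 0xF3.
Byte 2: 10011111 = 0x9F.
Byte 3: 10110110 = 0xB6.
Byte 4: 10101001 = 0xA9.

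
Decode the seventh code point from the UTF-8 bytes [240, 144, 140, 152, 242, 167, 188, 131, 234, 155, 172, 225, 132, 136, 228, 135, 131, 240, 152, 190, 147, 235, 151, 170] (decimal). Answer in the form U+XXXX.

Offset 0: leading byte 0xF0 = 11110000 → 4-byte char #1 = F0 90 8C 98.
Offset 4: leading byte 0xF2 = 11110010 → 4-byte char #2 = F2 A7 BC 83.
Offset 8: leading byte 0xEA = 11101010 → 3-byte char #3 = EA 9B AC.
Offset 11: leading byte 0xE1 = 11100001 → 3-byte char #4 = E1 84 88.
Offset 14: leading byte 0xE4 = 11100100 → 3-byte char #5 = E4 87 83.
Offset 17: leading byte 0xF0 = 11110000 → 4-byte char #6 = F0 98 BE 93.
Offset 21: leading byte 0xEB = 11101011 → 3-byte char #7 = EB 97 AA.
Leading byte 0xEB = 11101011 matches 1110xxxx → 3-byte sequence.
Byte 1: 0xEB = 11101011, payload 1011 (4 bits).
Byte 2: 0x97 = 10010111 (10xxxxxx ✓), payload 010111.
Byte 3: 0xAA = 10101010 (10xxxxxx ✓), payload 101010.
Concatenate: 1011010111101010 = 0xB5EA (16 bits → U+B5EA).

U+B5EA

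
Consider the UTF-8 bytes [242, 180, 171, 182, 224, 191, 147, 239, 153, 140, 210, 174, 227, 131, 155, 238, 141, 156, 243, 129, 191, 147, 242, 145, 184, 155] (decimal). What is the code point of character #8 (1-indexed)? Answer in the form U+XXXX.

U+91E1B

Offset 0: leading byte 0xF2 = 11110010 → 4-byte char #1 = F2 B4 AB B6.
Offset 4: leading byte 0xE0 = 11100000 → 3-byte char #2 = E0 BF 93.
Offset 7: leading byte 0xEF = 11101111 → 3-byte char #3 = EF 99 8C.
Offset 10: leading byte 0xD2 = 11010010 → 2-byte char #4 = D2 AE.
Offset 12: leading byte 0xE3 = 11100011 → 3-byte char #5 = E3 83 9B.
Offset 15: leading byte 0xEE = 11101110 → 3-byte char #6 = EE 8D 9C.
Offset 18: leading byte 0xF3 = 11110011 → 4-byte char #7 = F3 81 BF 93.
Offset 22: leading byte 0xF2 = 11110010 → 4-byte char #8 = F2 91 B8 9B.
Leading byte 0xF2 = 11110010 matches 11110xxx → 4-byte sequence.
Byte 1: 0xF2 = 11110010, payload 010 (3 bits).
Byte 2: 0x91 = 10010001 (10xxxxxx ✓), payload 010001.
Byte 3: 0xB8 = 10111000 (10xxxxxx ✓), payload 111000.
Byte 4: 0x9B = 10011011 (10xxxxxx ✓), payload 011011.
Concatenate: 010010001111000011011 = 0x91E1B (21 bits → U+91E1B).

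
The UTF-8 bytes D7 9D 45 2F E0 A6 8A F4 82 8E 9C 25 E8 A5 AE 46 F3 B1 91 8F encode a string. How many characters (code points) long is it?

Byte at offset 0: 0xD7 = 11010111 → 2-byte char (#1). Advance 2.
Byte at offset 2: 0x45 = 01000101 → 1-byte char (#2). Advance 1.
Byte at offset 3: 0x2F = 00101111 → 1-byte char (#3). Advance 1.
Byte at offset 4: 0xE0 = 11100000 → 3-byte char (#4). Advance 3.
Byte at offset 7: 0xF4 = 11110100 → 4-byte char (#5). Advance 4.
Byte at offset 11: 0x25 = 00100101 → 1-byte char (#6). Advance 1.
Byte at offset 12: 0xE8 = 11101000 → 3-byte char (#7). Advance 3.
Byte at offset 15: 0x46 = 01000110 → 1-byte char (#8). Advance 1.
Byte at offset 16: 0xF3 = 11110011 → 4-byte char (#9). Advance 4.
Reached end at offset 20 after 9 code points.

9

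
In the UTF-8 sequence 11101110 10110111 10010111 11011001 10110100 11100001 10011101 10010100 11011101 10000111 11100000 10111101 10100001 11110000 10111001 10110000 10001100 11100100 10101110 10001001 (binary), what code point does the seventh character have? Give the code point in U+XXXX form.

Offset 0: leading byte 0xEE = 11101110 → 3-byte char #1 = EE B7 97.
Offset 3: leading byte 0xD9 = 11011001 → 2-byte char #2 = D9 B4.
Offset 5: leading byte 0xE1 = 11100001 → 3-byte char #3 = E1 9D 94.
Offset 8: leading byte 0xDD = 11011101 → 2-byte char #4 = DD 87.
Offset 10: leading byte 0xE0 = 11100000 → 3-byte char #5 = E0 BD A1.
Offset 13: leading byte 0xF0 = 11110000 → 4-byte char #6 = F0 B9 B0 8C.
Offset 17: leading byte 0xE4 = 11100100 → 3-byte char #7 = E4 AE 89.
Leading byte 0xE4 = 11100100 matches 1110xxxx → 3-byte sequence.
Byte 1: 0xE4 = 11100100, payload 0100 (4 bits).
Byte 2: 0xAE = 10101110 (10xxxxxx ✓), payload 101110.
Byte 3: 0x89 = 10001001 (10xxxxxx ✓), payload 001001.
Concatenate: 0100101110001001 = 0x4B89 (16 bits → U+4B89).

U+4B89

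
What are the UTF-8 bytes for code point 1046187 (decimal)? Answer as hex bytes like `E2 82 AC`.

U+FF6AB = 0xFF6AB = 1046187 decimal. In range U+10000–U+10FFFF → 4-byte form: 11110xxx 10xxxxxx 10xxxxxx 10xxxxxx.
Binary (21 bits): 011111111011010101011.
Split 3+6+6+6: 011 | 111111 | 011010 | 101011.
Byte 1: 11110011 = 0xF3.
Byte 2: 10111111 = 0xBF.
Byte 3: 10011010 = 0x9A.
Byte 4: 10101011 = 0xAB.

F3 BF 9A AB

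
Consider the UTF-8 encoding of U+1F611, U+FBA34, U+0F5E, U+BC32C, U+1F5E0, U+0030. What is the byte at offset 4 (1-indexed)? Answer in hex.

0x91

1-indexed offset 4 is 0-indexed offset 3.
U+1F611 → 4-byte form F0 9F 98 91 at offsets 0–3.
Offset 3 falls in char 1's range; it's byte 4 of F0 9F 98 91 = 0x91.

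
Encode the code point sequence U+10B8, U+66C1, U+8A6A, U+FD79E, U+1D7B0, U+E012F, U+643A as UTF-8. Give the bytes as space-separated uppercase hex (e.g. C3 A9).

E1 82 B8 E6 9B 81 E8 A9 AA F3 BD 9E 9E F0 9D 9E B0 F3 A0 84 AF E6 90 BA

U+10B8: 3-byte form → E1 82 B8.
U+66C1: 3-byte form → E6 9B 81.
U+8A6A: 3-byte form → E8 A9 AA.
U+FD79E: 4-byte form → F3 BD 9E 9E.
U+1D7B0: 4-byte form → F0 9D 9E B0.
U+E012F: 4-byte form → F3 A0 84 AF.
U+643A: 3-byte form → E6 90 BA.
Concatenated (24 bytes): E1 82 B8 E6 9B 81 E8 A9 AA F3 BD 9E 9E F0 9D 9E B0 F3 A0 84 AF E6 90 BA.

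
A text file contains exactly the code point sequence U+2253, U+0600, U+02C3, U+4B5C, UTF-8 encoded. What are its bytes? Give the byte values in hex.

E2 89 93 D8 80 CB 83 E4 AD 9C

U+2253: 3-byte form → E2 89 93.
U+0600: 2-byte form → D8 80.
U+02C3: 2-byte form → CB 83.
U+4B5C: 3-byte form → E4 AD 9C.
Concatenated (10 bytes): E2 89 93 D8 80 CB 83 E4 AD 9C.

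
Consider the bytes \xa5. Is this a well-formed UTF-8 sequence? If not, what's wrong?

invalid (continuation byte with no leading byte)

Byte 0xA5 = 10100101 has the form 10xxxxxx — a continuation byte — but there is no preceding leading byte.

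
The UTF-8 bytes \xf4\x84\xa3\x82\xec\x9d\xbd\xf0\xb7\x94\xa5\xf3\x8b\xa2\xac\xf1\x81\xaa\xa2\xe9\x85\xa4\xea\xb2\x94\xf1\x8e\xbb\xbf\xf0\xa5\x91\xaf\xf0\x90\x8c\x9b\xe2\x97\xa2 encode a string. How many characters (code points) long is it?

11

Byte at offset 0: 0xF4 = 11110100 → 4-byte char (#1). Advance 4.
Byte at offset 4: 0xEC = 11101100 → 3-byte char (#2). Advance 3.
Byte at offset 7: 0xF0 = 11110000 → 4-byte char (#3). Advance 4.
Byte at offset 11: 0xF3 = 11110011 → 4-byte char (#4). Advance 4.
Byte at offset 15: 0xF1 = 11110001 → 4-byte char (#5). Advance 4.
Byte at offset 19: 0xE9 = 11101001 → 3-byte char (#6). Advance 3.
Byte at offset 22: 0xEA = 11101010 → 3-byte char (#7). Advance 3.
Byte at offset 25: 0xF1 = 11110001 → 4-byte char (#8). Advance 4.
Byte at offset 29: 0xF0 = 11110000 → 4-byte char (#9). Advance 4.
Byte at offset 33: 0xF0 = 11110000 → 4-byte char (#10). Advance 4.
Byte at offset 37: 0xE2 = 11100010 → 3-byte char (#11). Advance 3.
Reached end at offset 40 after 11 code points.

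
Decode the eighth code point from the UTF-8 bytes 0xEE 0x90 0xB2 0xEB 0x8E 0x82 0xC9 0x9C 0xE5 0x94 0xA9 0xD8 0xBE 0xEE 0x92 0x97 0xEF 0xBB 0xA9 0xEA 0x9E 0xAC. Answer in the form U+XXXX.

U+A7AC

Offset 0: leading byte 0xEE = 11101110 → 3-byte char #1 = EE 90 B2.
Offset 3: leading byte 0xEB = 11101011 → 3-byte char #2 = EB 8E 82.
Offset 6: leading byte 0xC9 = 11001001 → 2-byte char #3 = C9 9C.
Offset 8: leading byte 0xE5 = 11100101 → 3-byte char #4 = E5 94 A9.
Offset 11: leading byte 0xD8 = 11011000 → 2-byte char #5 = D8 BE.
Offset 13: leading byte 0xEE = 11101110 → 3-byte char #6 = EE 92 97.
Offset 16: leading byte 0xEF = 11101111 → 3-byte char #7 = EF BB A9.
Offset 19: leading byte 0xEA = 11101010 → 3-byte char #8 = EA 9E AC.
Leading byte 0xEA = 11101010 matches 1110xxxx → 3-byte sequence.
Byte 1: 0xEA = 11101010, payload 1010 (4 bits).
Byte 2: 0x9E = 10011110 (10xxxxxx ✓), payload 011110.
Byte 3: 0xAC = 10101100 (10xxxxxx ✓), payload 101100.
Concatenate: 1010011110101100 = 0xA7AC (16 bits → U+A7AC).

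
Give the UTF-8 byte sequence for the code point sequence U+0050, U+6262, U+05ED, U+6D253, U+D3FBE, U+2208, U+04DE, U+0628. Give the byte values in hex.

50 E6 89 A2 D7 AD F1 AD 89 93 F3 93 BE BE E2 88 88 D3 9E D8 A8

U+0050: 1-byte form → 50.
U+6262: 3-byte form → E6 89 A2.
U+05ED: 2-byte form → D7 AD.
U+6D253: 4-byte form → F1 AD 89 93.
U+D3FBE: 4-byte form → F3 93 BE BE.
U+2208: 3-byte form → E2 88 88.
U+04DE: 2-byte form → D3 9E.
U+0628: 2-byte form → D8 A8.
Concatenated (21 bytes): 50 E6 89 A2 D7 AD F1 AD 89 93 F3 93 BE BE E2 88 88 D3 9E D8 A8.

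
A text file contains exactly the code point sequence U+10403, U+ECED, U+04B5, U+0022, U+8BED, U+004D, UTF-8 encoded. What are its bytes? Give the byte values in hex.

F0 90 90 83 EE B3 AD D2 B5 22 E8 AF AD 4D

U+10403: 4-byte form → F0 90 90 83.
U+ECED: 3-byte form → EE B3 AD.
U+04B5: 2-byte form → D2 B5.
U+0022: 1-byte form → 22.
U+8BED: 3-byte form → E8 AF AD.
U+004D: 1-byte form → 4D.
Concatenated (14 bytes): F0 90 90 83 EE B3 AD D2 B5 22 E8 AF AD 4D.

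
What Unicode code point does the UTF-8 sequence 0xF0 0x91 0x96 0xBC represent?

Leading byte 0xF0 = 11110000 matches 11110xxx → 4-byte sequence.
Byte 1: 0xF0 = 11110000, payload 000 (3 bits).
Byte 2: 0x91 = 10010001 (10xxxxxx ✓), payload 010001.
Byte 3: 0x96 = 10010110 (10xxxxxx ✓), payload 010110.
Byte 4: 0xBC = 10111100 (10xxxxxx ✓), payload 111100.
Concatenate: 000010001010110111100 = 0x115BC (21 bits → U+115BC).

U+115BC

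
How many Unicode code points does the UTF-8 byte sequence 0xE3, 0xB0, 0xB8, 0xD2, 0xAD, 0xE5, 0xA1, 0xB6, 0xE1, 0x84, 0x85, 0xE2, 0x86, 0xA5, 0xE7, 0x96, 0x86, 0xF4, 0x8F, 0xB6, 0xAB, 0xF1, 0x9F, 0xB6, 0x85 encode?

8

Byte at offset 0: 0xE3 = 11100011 → 3-byte char (#1). Advance 3.
Byte at offset 3: 0xD2 = 11010010 → 2-byte char (#2). Advance 2.
Byte at offset 5: 0xE5 = 11100101 → 3-byte char (#3). Advance 3.
Byte at offset 8: 0xE1 = 11100001 → 3-byte char (#4). Advance 3.
Byte at offset 11: 0xE2 = 11100010 → 3-byte char (#5). Advance 3.
Byte at offset 14: 0xE7 = 11100111 → 3-byte char (#6). Advance 3.
Byte at offset 17: 0xF4 = 11110100 → 4-byte char (#7). Advance 4.
Byte at offset 21: 0xF1 = 11110001 → 4-byte char (#8). Advance 4.
Reached end at offset 25 after 8 code points.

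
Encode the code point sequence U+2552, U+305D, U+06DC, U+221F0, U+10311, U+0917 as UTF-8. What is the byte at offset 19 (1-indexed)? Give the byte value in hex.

1-indexed offset 19 is 0-indexed offset 18.
U+2552 → 3-byte form E2 95 92 at offsets 0–2.
U+305D → 3-byte form E3 81 9D at offsets 3–5.
U+06DC → 2-byte form DB 9C at offsets 6–7.
U+221F0 → 4-byte form F0 A2 87 B0 at offsets 8–11.
U+10311 → 4-byte form F0 90 8C 91 at offsets 12–15.
U+0917 → 3-byte form E0 A4 97 at offsets 16–18.
Offset 18 falls in char 6's range; it's byte 3 of E0 A4 97 = 0x97.

0x97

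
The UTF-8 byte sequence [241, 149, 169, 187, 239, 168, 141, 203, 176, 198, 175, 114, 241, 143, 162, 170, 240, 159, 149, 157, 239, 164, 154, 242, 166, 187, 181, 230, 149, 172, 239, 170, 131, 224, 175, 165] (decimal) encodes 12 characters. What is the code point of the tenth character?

Offset 0: leading byte 0xF1 = 11110001 → 4-byte char #1 = F1 95 A9 BB.
Offset 4: leading byte 0xEF = 11101111 → 3-byte char #2 = EF A8 8D.
Offset 7: leading byte 0xCB = 11001011 → 2-byte char #3 = CB B0.
Offset 9: leading byte 0xC6 = 11000110 → 2-byte char #4 = C6 AF.
Offset 11: leading byte 0x72 = 01110010 → 1-byte char #5 = 72.
Offset 12: leading byte 0xF1 = 11110001 → 4-byte char #6 = F1 8F A2 AA.
Offset 16: leading byte 0xF0 = 11110000 → 4-byte char #7 = F0 9F 95 9D.
Offset 20: leading byte 0xEF = 11101111 → 3-byte char #8 = EF A4 9A.
Offset 23: leading byte 0xF2 = 11110010 → 4-byte char #9 = F2 A6 BB B5.
Offset 27: leading byte 0xE6 = 11100110 → 3-byte char #10 = E6 95 AC.
Leading byte 0xE6 = 11100110 matches 1110xxxx → 3-byte sequence.
Byte 1: 0xE6 = 11100110, payload 0110 (4 bits).
Byte 2: 0x95 = 10010101 (10xxxxxx ✓), payload 010101.
Byte 3: 0xAC = 10101100 (10xxxxxx ✓), payload 101100.
Concatenate: 0110010101101100 = 0x656C (16 bits → U+656C).

U+656C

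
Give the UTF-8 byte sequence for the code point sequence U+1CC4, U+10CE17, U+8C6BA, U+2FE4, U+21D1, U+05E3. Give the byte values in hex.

U+1CC4: 3-byte form → E1 B3 84.
U+10CE17: 4-byte form → F4 8C B8 97.
U+8C6BA: 4-byte form → F2 8C 9A BA.
U+2FE4: 3-byte form → E2 BF A4.
U+21D1: 3-byte form → E2 87 91.
U+05E3: 2-byte form → D7 A3.
Concatenated (19 bytes): E1 B3 84 F4 8C B8 97 F2 8C 9A BA E2 BF A4 E2 87 91 D7 A3.

E1 B3 84 F4 8C B8 97 F2 8C 9A BA E2 BF A4 E2 87 91 D7 A3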